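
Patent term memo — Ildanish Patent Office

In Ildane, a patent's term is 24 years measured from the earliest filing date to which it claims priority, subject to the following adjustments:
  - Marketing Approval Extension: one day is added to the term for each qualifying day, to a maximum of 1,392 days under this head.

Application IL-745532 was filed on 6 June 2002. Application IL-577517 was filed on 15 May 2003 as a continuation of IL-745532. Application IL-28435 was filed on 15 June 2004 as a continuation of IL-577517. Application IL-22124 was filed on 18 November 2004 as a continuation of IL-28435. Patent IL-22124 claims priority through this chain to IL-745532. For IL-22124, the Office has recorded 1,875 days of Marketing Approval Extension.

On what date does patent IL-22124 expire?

Earliest priority filing: 6 June 2002.
Base term: 6 June 2002 + 24 years → 6 June 2026.
Marketing Approval Extension: 1875 days claimed exceeds the 1392-day cap, so +1392 days → 29 March 2030.

2030-03-29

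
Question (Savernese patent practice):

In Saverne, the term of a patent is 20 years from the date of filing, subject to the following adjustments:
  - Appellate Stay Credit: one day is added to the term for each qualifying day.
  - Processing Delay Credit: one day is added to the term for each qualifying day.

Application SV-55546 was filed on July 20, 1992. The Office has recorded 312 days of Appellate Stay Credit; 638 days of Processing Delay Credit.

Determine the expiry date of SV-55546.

February 25, 2015

Base term: filing date + 20 years → 20 July 2012.
Appellate Stay Credit: +312 days → 28 May 2013.
Processing Delay Credit: +638 days → 25 February 2015.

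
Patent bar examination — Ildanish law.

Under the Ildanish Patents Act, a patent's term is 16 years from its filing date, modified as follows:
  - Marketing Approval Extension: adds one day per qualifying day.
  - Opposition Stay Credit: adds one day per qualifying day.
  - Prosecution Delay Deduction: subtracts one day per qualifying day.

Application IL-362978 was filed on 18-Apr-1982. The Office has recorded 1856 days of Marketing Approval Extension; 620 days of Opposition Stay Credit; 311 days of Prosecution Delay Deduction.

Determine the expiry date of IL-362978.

2004-03-22

Base term: filing date + 16 years → 18 April 1998.
Marketing Approval Extension: +1856 days → 18 May 2003.
Opposition Stay Credit: +620 days → 27 January 2005.
Prosecution Delay Deduction: −311 days → 22 March 2004.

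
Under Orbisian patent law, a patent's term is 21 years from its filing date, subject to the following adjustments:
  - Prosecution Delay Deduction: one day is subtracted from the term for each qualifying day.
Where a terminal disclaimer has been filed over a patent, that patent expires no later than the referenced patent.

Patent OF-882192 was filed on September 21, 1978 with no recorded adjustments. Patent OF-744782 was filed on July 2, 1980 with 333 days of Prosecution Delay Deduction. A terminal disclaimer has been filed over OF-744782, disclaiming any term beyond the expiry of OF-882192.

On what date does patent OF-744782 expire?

Natural term of OF-744782:
  Base: filing + 21 years → 2 July 2001.
  Prosecution Delay Deduction: −333 days → 3 August 2000.
Expiry of referenced patent OF-882192:
  Base: filing + 21 years → 21 September 1999.
Terminal disclaimer: OF-744782 expires on the earlier of 3 August 2000 and 21 September 1999.

1999-09-21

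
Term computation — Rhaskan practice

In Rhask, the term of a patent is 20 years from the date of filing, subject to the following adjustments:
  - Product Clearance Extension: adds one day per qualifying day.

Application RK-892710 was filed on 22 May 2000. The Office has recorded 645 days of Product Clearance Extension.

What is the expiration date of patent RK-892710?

Base term: filing date + 20 years → 22 May 2020.
Product Clearance Extension: +645 days → 26 February 2022.

February 26, 2022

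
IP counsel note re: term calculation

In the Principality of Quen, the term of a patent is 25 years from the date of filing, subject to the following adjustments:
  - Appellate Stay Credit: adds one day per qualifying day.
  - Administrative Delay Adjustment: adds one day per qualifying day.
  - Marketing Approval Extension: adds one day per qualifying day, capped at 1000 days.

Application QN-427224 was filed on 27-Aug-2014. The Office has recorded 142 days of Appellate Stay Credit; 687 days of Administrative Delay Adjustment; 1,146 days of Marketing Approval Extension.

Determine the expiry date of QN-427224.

August 29, 2044

Base term: filing date + 25 years → 27 August 2039.
Appellate Stay Credit: +142 days → 16 January 2040.
Administrative Delay Adjustment: +687 days → 3 December 2041.
Marketing Approval Extension: 1146 days claimed exceeds the 1000-day cap, so +1000 days → 29 August 2044.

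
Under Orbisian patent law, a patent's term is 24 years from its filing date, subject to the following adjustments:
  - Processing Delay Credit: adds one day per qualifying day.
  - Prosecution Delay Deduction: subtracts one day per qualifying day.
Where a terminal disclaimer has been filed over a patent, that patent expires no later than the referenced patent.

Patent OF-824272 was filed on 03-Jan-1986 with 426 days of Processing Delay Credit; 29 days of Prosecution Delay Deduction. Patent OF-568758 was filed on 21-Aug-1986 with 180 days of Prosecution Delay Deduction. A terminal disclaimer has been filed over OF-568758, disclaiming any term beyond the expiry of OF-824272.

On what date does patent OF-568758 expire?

2010-02-22

Natural term of OF-568758:
  Base: filing + 24 years → 21 August 2010.
  Prosecution Delay Deduction: −180 days → 22 February 2010.
Expiry of referenced patent OF-824272:
  Base: filing + 24 years → 3 January 2010.
  Processing Delay Credit: +426 days → 5 March 2011.
  Prosecution Delay Deduction: −29 days → 4 February 2011.
Terminal disclaimer: OF-568758 expires on the earlier of 22 February 2010 and 4 February 2011.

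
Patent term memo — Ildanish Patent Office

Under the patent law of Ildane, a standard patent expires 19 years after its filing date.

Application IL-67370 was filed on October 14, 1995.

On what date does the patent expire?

Filing date + 19 years → 14 October 2014.

2014-10-14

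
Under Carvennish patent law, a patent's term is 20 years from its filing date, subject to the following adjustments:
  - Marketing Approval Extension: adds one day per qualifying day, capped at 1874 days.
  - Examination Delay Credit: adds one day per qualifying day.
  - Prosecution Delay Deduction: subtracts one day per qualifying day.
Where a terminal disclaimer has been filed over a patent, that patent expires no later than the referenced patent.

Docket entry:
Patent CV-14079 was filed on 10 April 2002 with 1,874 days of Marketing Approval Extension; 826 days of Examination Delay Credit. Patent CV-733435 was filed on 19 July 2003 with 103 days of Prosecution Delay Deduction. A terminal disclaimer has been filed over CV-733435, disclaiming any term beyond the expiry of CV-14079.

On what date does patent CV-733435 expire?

Natural term of CV-733435:
  Base: filing + 20 years → 19 July 2023.
  Prosecution Delay Deduction: −103 days → 7 April 2023.
Expiry of referenced patent CV-14079:
  Base: filing + 20 years → 10 April 2022.
  Marketing Approval Extension: 1874 days (within the 1874-day cap) → +1874 days → 28 May 2027.
  Examination Delay Credit: +826 days → 31 August 2029.
Terminal disclaimer: CV-733435 expires on the earlier of 7 April 2023 and 31 August 2029.

April 7, 2023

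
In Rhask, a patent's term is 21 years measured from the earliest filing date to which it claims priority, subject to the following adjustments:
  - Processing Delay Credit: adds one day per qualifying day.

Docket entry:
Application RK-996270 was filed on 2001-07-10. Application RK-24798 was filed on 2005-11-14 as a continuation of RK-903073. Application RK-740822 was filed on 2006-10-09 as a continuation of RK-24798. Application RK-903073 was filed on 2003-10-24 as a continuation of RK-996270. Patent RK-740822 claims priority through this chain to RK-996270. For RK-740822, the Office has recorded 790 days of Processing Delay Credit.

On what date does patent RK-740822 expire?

2024-09-07

Earliest priority filing: 10 July 2001.
Base term: 10 July 2001 + 21 years → 10 July 2022.
Processing Delay Credit: +790 days → 7 September 2024.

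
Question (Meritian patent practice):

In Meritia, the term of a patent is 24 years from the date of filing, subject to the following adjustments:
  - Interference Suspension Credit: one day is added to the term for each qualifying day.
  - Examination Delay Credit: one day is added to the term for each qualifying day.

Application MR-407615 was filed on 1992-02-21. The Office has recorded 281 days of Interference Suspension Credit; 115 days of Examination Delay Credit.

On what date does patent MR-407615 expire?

March 23, 2017

Base term: filing date + 24 years → 21 February 2016.
Interference Suspension Credit: +281 days → 28 November 2016.
Examination Delay Credit: +115 days → 23 March 2017.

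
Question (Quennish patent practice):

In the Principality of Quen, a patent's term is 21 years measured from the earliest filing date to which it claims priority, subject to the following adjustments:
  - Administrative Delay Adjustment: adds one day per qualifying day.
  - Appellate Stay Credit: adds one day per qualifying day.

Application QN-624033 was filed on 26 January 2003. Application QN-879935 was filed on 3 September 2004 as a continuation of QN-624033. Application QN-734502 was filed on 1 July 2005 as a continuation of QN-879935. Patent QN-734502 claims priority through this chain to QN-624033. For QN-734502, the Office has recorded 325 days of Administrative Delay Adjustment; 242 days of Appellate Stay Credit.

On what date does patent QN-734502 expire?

2025-08-15

Earliest priority filing: 26 January 2003.
Base term: 26 January 2003 + 21 years → 26 January 2024.
Administrative Delay Adjustment: +325 days → 16 December 2024.
Appellate Stay Credit: +242 days → 15 August 2025.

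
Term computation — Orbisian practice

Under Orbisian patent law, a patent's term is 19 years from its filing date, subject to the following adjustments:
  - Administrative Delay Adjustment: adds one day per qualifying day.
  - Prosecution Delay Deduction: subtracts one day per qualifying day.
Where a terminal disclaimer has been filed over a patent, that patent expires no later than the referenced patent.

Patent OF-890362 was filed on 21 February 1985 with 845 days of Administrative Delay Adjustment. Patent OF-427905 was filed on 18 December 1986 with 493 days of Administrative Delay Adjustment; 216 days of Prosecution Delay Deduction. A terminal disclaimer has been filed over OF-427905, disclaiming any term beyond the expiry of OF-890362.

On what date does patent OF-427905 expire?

Natural term of OF-427905:
  Base: filing + 19 years → 18 December 2005.
  Administrative Delay Adjustment: +493 days → 25 April 2007.
  Prosecution Delay Deduction: −216 days → 21 September 2006.
Expiry of referenced patent OF-890362:
  Base: filing + 19 years → 21 February 2004.
  Administrative Delay Adjustment: +845 days → 15 June 2006.
Terminal disclaimer: OF-427905 expires on the earlier of 21 September 2006 and 15 June 2006.

2006-06-15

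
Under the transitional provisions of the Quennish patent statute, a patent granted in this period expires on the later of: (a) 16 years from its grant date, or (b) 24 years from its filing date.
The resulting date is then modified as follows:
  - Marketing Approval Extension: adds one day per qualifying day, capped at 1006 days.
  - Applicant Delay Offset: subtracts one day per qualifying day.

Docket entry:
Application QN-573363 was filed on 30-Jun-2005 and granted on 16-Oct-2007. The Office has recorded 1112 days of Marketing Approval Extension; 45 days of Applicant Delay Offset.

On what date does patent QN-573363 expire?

(a) grant + 16 years → 16 October 2023.
(b) filing + 24 years → 30 June 2029.
Later of the two: 30 June 2029.
Marketing Approval Extension: 1112 days claimed exceeds the 1006-day cap, so +1006 days → 1 April 2032.
Applicant Delay Offset: −45 days → 16 February 2032.

2032-02-16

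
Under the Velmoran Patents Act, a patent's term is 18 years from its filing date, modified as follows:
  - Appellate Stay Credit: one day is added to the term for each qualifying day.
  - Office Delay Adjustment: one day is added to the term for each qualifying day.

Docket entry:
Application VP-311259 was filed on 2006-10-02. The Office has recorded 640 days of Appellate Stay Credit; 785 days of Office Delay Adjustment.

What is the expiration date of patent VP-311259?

Base term: filing date + 18 years → 2 October 2024.
Appellate Stay Credit: +640 days → 4 July 2026.
Office Delay Adjustment: +785 days → 27 August 2028.

2028-08-27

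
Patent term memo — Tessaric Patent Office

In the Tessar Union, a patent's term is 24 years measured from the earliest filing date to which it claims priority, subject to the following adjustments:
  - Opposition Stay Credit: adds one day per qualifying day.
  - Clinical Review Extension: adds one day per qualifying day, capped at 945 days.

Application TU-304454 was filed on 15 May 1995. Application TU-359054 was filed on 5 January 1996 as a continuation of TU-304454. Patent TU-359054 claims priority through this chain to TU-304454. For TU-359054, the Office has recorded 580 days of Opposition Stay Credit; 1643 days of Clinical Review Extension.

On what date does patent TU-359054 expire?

July 18, 2023

Earliest priority filing: 15 May 1995.
Base term: 15 May 1995 + 24 years → 15 May 2019.
Opposition Stay Credit: +580 days → 15 December 2020.
Clinical Review Extension: 1643 days claimed exceeds the 945-day cap, so +945 days → 18 July 2023.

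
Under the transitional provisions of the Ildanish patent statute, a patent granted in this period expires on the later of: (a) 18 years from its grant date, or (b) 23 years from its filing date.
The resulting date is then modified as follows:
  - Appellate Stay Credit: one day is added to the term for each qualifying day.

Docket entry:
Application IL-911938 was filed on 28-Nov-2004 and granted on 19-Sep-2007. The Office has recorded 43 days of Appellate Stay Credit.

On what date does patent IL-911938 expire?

(a) grant + 18 years → 19 September 2025.
(b) filing + 23 years → 28 November 2027.
Later of the two: 28 November 2027.
Appellate Stay Credit: +43 days → 10 January 2028.

January 10, 2028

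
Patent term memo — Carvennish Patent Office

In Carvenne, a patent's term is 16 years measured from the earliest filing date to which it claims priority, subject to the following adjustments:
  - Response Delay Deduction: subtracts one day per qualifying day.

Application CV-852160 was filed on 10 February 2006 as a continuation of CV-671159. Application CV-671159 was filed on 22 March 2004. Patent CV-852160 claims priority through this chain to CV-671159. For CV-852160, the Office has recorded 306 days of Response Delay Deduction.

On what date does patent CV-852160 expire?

2019-05-21

Earliest priority filing: 22 March 2004.
Base term: 22 March 2004 + 16 years → 22 March 2020.
Response Delay Deduction: −306 days → 21 May 2019.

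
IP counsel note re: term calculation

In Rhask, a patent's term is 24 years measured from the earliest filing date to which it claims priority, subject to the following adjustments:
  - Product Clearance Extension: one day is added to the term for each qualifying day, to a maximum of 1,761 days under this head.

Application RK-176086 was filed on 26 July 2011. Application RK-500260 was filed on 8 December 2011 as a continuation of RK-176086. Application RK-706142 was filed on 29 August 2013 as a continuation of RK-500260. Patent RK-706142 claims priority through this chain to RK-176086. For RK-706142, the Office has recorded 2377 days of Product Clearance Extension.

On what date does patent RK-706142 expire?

Earliest priority filing: 26 July 2011.
Base term: 26 July 2011 + 24 years → 26 July 2035.
Product Clearance Extension: 2377 days claimed exceeds the 1761-day cap, so +1761 days → 21 May 2040.

May 21, 2040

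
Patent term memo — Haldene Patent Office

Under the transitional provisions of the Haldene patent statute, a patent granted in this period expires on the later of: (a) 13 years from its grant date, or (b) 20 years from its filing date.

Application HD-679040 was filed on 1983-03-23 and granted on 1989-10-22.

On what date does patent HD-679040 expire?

2003-03-23

(a) grant + 13 years → 22 October 2002.
(b) filing + 20 years → 23 March 2003.
Later of the two: 23 March 2003.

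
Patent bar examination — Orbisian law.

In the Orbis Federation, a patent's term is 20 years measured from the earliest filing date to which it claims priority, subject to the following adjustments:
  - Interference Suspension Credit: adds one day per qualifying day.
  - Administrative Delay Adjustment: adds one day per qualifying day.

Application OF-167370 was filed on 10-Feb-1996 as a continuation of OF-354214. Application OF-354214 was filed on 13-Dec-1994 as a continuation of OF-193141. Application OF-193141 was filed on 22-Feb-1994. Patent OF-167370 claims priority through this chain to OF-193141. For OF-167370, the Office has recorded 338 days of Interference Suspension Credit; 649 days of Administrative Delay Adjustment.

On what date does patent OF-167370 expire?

Earliest priority filing: 22 February 1994.
Base term: 22 February 1994 + 20 years → 22 February 2014.
Interference Suspension Credit: +338 days → 26 January 2015.
Administrative Delay Adjustment: +649 days → 5 November 2016.

November 5, 2016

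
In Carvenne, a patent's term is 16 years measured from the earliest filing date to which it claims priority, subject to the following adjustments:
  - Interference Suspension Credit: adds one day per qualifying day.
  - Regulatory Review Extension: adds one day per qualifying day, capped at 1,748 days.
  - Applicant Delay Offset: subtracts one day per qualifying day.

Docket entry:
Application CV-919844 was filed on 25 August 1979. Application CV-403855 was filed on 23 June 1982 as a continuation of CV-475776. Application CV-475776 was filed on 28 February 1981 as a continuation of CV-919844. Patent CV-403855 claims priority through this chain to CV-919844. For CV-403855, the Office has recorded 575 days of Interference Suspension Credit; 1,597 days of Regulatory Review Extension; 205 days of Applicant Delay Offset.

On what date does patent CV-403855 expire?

2001-01-12

Earliest priority filing: 25 August 1979.
Base term: 25 August 1979 + 16 years → 25 August 1995.
Interference Suspension Credit: +575 days → 22 March 1997.
Regulatory Review Extension: 1597 days (within the 1748-day cap) → +1597 days → 5 August 2001.
Applicant Delay Offset: −205 days → 12 January 2001.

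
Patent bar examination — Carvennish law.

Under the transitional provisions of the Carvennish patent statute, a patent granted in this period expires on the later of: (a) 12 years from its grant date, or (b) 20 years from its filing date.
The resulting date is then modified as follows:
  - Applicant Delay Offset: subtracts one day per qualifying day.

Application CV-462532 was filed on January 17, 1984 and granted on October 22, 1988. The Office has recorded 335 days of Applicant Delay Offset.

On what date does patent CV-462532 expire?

(a) grant + 12 years → 22 October 2000.
(b) filing + 20 years → 17 January 2004.
Later of the two: 17 January 2004.
Applicant Delay Offset: −335 days → 16 February 2003.

February 16, 2003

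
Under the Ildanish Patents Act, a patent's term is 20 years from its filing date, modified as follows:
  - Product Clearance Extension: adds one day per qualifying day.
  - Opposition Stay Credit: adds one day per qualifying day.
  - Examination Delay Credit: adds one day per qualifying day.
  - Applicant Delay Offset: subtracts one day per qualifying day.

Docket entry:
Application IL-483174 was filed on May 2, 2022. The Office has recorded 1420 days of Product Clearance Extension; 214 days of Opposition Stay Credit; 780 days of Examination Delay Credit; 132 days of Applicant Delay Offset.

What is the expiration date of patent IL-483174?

July 31, 2048

Base term: filing date + 20 years → 2 May 2042.
Product Clearance Extension: +1420 days → 22 March 2046.
Opposition Stay Credit: +214 days → 22 October 2046.
Examination Delay Credit: +780 days → 10 December 2048.
Applicant Delay Offset: −132 days → 31 July 2048.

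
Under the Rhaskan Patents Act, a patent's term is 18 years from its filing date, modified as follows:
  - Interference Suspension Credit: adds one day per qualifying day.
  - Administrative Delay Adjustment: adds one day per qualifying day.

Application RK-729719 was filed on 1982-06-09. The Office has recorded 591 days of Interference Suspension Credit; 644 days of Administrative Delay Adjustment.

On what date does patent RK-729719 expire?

Base term: filing date + 18 years → 9 June 2000.
Interference Suspension Credit: +591 days → 21 January 2002.
Administrative Delay Adjustment: +644 days → 27 October 2003.

2003-10-27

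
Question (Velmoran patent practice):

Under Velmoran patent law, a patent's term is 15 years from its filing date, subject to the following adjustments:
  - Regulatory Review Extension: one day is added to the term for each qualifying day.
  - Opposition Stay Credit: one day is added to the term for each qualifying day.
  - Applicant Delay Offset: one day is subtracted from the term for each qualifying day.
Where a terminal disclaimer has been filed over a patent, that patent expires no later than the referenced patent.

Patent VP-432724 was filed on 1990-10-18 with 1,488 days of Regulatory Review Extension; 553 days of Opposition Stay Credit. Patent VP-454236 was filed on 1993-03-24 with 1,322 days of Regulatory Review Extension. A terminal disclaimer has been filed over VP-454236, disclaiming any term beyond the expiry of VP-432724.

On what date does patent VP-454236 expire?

May 21, 2011

Natural term of VP-454236:
  Base: filing + 15 years → 24 March 2008.
  Regulatory Review Extension: +1322 days → 6 November 2011.
Expiry of referenced patent VP-432724:
  Base: filing + 15 years → 18 October 2005.
  Regulatory Review Extension: +1488 days → 14 November 2009.
  Opposition Stay Credit: +553 days → 21 May 2011.
Terminal disclaimer: VP-454236 expires on the earlier of 6 November 2011 and 21 May 2011.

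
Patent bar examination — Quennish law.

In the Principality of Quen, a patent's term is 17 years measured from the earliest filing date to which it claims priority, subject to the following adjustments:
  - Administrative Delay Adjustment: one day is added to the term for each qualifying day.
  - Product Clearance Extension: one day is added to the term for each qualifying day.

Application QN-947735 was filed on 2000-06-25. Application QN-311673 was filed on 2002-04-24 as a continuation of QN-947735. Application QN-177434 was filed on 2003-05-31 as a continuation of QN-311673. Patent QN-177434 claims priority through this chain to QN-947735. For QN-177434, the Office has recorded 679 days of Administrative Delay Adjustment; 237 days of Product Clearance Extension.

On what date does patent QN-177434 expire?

Earliest priority filing: 25 June 2000.
Base term: 25 June 2000 + 17 years → 25 June 2017.
Administrative Delay Adjustment: +679 days → 5 May 2019.
Product Clearance Extension: +237 days → 28 December 2019.

2019-12-28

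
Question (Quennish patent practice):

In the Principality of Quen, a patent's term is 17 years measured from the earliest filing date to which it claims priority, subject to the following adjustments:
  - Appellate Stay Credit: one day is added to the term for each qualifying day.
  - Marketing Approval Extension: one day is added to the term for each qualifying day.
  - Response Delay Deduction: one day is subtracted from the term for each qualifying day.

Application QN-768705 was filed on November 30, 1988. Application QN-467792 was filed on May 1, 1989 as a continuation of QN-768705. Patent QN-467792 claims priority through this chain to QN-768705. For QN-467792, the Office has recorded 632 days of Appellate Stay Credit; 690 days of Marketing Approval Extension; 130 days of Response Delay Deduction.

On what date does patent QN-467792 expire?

March 6, 2009

Earliest priority filing: 30 November 1988.
Base term: 30 November 1988 + 17 years → 30 November 2005.
Appellate Stay Credit: +632 days → 24 August 2007.
Marketing Approval Extension: +690 days → 14 July 2009.
Response Delay Deduction: −130 days → 6 March 2009.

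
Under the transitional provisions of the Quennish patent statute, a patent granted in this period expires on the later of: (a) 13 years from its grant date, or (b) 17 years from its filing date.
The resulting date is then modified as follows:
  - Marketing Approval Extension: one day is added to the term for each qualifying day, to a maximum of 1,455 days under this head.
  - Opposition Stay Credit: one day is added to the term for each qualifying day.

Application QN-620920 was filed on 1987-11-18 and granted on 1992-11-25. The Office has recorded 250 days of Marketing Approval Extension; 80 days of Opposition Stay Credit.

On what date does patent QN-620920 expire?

(a) grant + 13 years → 25 November 2005.
(b) filing + 17 years → 18 November 2004.
Later of the two: 25 November 2005.
Marketing Approval Extension: 250 days (within the 1455-day cap) → +250 days → 2 August 2006.
Opposition Stay Credit: +80 days → 21 October 2006.

October 21, 2006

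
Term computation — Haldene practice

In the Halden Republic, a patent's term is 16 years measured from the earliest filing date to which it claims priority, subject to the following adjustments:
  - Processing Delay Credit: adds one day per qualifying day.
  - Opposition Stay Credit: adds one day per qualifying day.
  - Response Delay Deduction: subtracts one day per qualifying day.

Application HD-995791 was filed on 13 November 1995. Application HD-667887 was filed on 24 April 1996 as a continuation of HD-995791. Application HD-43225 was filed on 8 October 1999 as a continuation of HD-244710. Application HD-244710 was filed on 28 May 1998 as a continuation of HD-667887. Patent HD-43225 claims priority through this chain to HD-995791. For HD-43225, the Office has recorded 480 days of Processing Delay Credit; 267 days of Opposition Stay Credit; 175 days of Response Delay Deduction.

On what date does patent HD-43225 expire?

June 7, 2013

Earliest priority filing: 13 November 1995.
Base term: 13 November 1995 + 16 years → 13 November 2011.
Processing Delay Credit: +480 days → 7 March 2013.
Opposition Stay Credit: +267 days → 29 November 2013.
Response Delay Deduction: −175 days → 7 June 2013.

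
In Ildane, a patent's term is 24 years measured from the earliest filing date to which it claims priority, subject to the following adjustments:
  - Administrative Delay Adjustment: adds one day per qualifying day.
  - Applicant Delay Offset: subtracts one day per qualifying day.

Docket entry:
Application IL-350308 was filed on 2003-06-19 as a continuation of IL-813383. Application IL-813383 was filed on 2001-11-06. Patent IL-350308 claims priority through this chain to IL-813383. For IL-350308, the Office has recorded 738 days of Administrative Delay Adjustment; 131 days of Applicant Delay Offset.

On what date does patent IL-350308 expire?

Earliest priority filing: 6 November 2001.
Base term: 6 November 2001 + 24 years → 6 November 2025.
Administrative Delay Adjustment: +738 days → 14 November 2027.
Applicant Delay Offset: −131 days → 6 July 2027.

2027-07-06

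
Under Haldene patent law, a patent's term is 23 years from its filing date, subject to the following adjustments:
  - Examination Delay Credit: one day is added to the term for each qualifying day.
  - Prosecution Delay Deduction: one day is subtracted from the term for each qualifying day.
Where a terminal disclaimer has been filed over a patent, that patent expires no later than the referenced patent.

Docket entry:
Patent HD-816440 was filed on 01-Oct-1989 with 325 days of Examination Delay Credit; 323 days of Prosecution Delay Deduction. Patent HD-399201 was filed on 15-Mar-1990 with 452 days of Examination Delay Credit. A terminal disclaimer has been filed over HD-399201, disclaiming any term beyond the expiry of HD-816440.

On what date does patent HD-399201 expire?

2012-10-03

Natural term of HD-399201:
  Base: filing + 23 years → 15 March 2013.
  Examination Delay Credit: +452 days → 10 June 2014.
Expiry of referenced patent HD-816440:
  Base: filing + 23 years → 1 October 2012.
  Examination Delay Credit: +325 days → 22 August 2013.
  Prosecution Delay Deduction: −323 days → 3 October 2012.
Terminal disclaimer: HD-399201 expires on the earlier of 10 June 2014 and 3 October 2012.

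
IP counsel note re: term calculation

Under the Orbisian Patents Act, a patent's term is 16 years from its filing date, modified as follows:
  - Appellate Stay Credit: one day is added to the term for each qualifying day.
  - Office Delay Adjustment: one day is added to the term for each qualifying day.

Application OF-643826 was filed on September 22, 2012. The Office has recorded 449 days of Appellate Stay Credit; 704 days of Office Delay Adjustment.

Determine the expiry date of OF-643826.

Base term: filing date + 16 years → 22 September 2028.
Appellate Stay Credit: +449 days → 15 December 2029.
Office Delay Adjustment: +704 days → 19 November 2031.

2031-11-19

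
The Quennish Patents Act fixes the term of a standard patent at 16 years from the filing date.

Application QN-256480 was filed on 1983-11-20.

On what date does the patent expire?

Filing date + 16 years → 20 November 1999.

1999-11-20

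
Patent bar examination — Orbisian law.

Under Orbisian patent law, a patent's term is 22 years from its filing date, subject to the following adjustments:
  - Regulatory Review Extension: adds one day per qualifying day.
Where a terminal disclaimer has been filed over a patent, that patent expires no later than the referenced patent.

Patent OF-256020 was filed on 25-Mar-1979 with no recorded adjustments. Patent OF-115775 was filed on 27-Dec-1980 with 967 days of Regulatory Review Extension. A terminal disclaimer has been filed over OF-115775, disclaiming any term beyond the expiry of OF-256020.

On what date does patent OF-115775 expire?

Natural term of OF-115775:
  Base: filing + 22 years → 27 December 2002.
  Regulatory Review Extension: +967 days → 20 August 2005.
Expiry of referenced patent OF-256020:
  Base: filing + 22 years → 25 March 2001.
Terminal disclaimer: OF-115775 expires on the earlier of 20 August 2005 and 25 March 2001.

2001-03-25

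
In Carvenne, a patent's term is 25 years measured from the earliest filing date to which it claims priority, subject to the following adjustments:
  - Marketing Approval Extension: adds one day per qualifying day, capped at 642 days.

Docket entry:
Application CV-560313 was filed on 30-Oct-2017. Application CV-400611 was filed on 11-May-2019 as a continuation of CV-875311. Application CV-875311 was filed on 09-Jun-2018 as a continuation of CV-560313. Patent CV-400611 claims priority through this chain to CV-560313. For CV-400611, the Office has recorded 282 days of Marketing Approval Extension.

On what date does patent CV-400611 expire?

2043-08-08

Earliest priority filing: 30 October 2017.
Base term: 30 October 2017 + 25 years → 30 October 2042.
Marketing Approval Extension: 282 days (within the 642-day cap) → +282 days → 8 August 2043.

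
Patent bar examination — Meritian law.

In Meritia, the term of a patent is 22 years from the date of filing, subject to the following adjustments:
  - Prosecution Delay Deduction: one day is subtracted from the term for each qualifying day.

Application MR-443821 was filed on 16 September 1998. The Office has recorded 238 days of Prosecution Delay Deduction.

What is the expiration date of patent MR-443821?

2020-01-22

Base term: filing date + 22 years → 16 September 2020.
Prosecution Delay Deduction: −238 days → 22 January 2020.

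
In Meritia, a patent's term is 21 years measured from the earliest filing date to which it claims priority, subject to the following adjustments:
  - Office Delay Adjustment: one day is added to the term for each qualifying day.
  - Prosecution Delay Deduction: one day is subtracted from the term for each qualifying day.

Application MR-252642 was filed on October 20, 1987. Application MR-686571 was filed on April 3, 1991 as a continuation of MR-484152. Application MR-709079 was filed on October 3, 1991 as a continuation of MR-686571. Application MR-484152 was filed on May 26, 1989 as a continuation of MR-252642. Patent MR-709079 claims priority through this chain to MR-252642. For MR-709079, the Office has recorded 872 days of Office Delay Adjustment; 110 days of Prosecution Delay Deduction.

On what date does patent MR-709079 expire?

Earliest priority filing: 20 October 1987.
Base term: 20 October 1987 + 21 years → 20 October 2008.
Office Delay Adjustment: +872 days → 11 March 2011.
Prosecution Delay Deduction: −110 days → 21 November 2010.

November 21, 2010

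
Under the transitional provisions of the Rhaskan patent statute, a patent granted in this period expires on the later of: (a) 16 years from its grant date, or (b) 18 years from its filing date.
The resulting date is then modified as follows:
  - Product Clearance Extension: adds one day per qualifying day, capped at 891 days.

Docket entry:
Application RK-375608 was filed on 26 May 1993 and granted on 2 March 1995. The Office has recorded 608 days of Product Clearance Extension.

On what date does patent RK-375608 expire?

(a) grant + 16 years → 2 March 2011.
(b) filing + 18 years → 26 May 2011.
Later of the two: 26 May 2011.
Product Clearance Extension: 608 days (within the 891-day cap) → +608 days → 23 January 2013.

2013-01-23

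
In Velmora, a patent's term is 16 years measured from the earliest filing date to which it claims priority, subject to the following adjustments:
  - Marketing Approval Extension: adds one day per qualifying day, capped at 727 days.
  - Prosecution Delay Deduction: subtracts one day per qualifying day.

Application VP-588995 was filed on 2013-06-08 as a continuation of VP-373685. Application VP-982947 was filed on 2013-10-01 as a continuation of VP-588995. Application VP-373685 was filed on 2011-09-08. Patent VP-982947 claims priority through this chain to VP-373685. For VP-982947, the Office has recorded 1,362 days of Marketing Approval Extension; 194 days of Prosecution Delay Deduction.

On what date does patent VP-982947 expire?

Earliest priority filing: 8 September 2011.
Base term: 8 September 2011 + 16 years → 8 September 2027.
Marketing Approval Extension: 1362 days claimed exceeds the 727-day cap, so +727 days → 4 September 2029.
Prosecution Delay Deduction: −194 days → 22 February 2029.

2029-02-22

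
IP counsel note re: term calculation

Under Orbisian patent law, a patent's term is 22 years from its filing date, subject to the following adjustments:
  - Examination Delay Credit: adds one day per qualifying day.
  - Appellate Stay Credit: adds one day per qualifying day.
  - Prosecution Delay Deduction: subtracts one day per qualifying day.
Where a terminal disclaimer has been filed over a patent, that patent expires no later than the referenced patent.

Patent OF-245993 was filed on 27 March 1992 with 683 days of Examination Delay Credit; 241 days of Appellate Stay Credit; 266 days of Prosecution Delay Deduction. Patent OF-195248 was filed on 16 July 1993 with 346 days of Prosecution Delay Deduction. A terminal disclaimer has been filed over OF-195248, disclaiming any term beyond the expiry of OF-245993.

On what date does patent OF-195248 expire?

August 4, 2014

Natural term of OF-195248:
  Base: filing + 22 years → 16 July 2015.
  Prosecution Delay Deduction: −346 days → 4 August 2014.
Expiry of referenced patent OF-245993:
  Base: filing + 22 years → 27 March 2014.
  Examination Delay Credit: +683 days → 8 February 2016.
  Appellate Stay Credit: +241 days → 6 October 2016.
  Prosecution Delay Deduction: −266 days → 14 January 2016.
Terminal disclaimer: OF-195248 expires on the earlier of 4 August 2014 and 14 January 2016.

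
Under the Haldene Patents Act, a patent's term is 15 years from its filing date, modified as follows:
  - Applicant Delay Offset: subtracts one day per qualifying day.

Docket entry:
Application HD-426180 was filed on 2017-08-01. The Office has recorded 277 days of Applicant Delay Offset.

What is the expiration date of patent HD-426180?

Base term: filing date + 15 years → 1 August 2032.
Applicant Delay Offset: −277 days → 29 October 2031.

October 29, 2031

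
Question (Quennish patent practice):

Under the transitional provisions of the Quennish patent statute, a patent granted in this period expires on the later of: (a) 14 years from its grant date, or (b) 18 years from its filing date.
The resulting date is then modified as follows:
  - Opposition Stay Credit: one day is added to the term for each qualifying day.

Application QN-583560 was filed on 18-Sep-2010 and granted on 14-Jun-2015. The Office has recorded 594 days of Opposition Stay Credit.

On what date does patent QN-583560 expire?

2031-01-29

(a) grant + 14 years → 14 June 2029.
(b) filing + 18 years → 18 September 2028.
Later of the two: 14 June 2029.
Opposition Stay Credit: +594 days → 29 January 2031.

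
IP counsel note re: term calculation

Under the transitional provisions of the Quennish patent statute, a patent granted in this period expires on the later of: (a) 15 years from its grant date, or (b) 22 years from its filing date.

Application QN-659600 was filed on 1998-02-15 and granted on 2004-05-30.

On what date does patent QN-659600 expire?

(a) grant + 15 years → 30 May 2019.
(b) filing + 22 years → 15 February 2020.
Later of the two: 15 February 2020.

2020-02-15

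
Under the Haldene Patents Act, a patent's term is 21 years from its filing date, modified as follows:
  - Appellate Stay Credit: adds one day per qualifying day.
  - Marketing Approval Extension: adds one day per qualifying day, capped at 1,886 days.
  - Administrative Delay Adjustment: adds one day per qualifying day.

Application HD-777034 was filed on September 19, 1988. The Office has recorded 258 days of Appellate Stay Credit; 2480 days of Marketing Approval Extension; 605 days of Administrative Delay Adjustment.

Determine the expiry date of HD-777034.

Base term: filing date + 21 years → 19 September 2009.
Appellate Stay Credit: +258 days → 4 June 2010.
Marketing Approval Extension: 2480 days claimed exceeds the 1886-day cap, so +1886 days → 3 August 2015.
Administrative Delay Adjustment: +605 days → 30 March 2017.

March 30, 2017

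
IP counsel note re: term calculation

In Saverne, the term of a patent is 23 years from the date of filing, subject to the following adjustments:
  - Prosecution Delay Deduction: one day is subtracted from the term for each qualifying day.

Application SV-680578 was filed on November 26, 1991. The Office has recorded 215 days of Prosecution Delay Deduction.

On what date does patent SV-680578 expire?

April 25, 2014

Base term: filing date + 23 years → 26 November 2014.
Prosecution Delay Deduction: −215 days → 25 April 2014.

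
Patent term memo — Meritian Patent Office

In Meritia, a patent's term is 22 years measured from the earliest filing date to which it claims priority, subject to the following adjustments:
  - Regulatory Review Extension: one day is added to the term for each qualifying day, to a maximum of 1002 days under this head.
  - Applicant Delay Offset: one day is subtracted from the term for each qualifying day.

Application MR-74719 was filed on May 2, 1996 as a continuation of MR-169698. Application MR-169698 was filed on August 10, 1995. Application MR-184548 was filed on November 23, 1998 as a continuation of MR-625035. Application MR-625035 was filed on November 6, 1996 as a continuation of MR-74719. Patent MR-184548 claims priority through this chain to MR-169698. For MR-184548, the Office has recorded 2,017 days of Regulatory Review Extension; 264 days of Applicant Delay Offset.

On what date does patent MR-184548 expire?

August 18, 2019

Earliest priority filing: 10 August 1995.
Base term: 10 August 1995 + 22 years → 10 August 2017.
Regulatory Review Extension: 2017 days claimed exceeds the 1002-day cap, so +1002 days → 8 May 2020.
Applicant Delay Offset: −264 days → 18 August 2019.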